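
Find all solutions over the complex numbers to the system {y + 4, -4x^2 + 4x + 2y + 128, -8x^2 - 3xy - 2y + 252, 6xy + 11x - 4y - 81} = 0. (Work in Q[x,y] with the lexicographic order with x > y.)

Compute a lex Gröbner basis by Buchberger's algorithm.
f_1 = y + 4, LT = y.
f_2 = -4x^2 + 4x + 2y + 128, LT = x^2.
f_3 = -8x^2 - 3xy - 2y + 252, LT = x^2.
f_4 = 6xy + 11x - 4y - 81, LT = xy.

S(f_1,f_4): lcm = xy. S = 13/6x + 2/3y + 27/2.
  reduce S modulo (f_1, f_2, f_3, f_4):
  remainder 13/6x + 65/6 ≠ 0; add h_5 = 13/6x + 65/6 to the basis.

The other S-polynomials (S(f_1,f_2), S(f_1,f_3), S(f_2,f_3), S(f_2,f_4), S(f_3,f_4), S(f_1,h_5), S(f_2,h_5), S(f_3,h_5), S(f_4,h_5)) all reduce to 0 modulo the current basis, so we have a Gröbner basis.
Inter-reduce: drop elements whose leading term is divisible by another's, tail-reduce, and make monic.
Reduced Gröbner basis: {x + 5, y + 4}.

Since the basis is lex-ordered, y + 4 is univariate in y. Its roots are {-4}. Back-substituting each root into the other basis elements fixes the other coordinates.
  y = -4: the earlier basis element becomes x + 5 = 0, giving x = -5 — point (-5, -4).

{(-5, -4)}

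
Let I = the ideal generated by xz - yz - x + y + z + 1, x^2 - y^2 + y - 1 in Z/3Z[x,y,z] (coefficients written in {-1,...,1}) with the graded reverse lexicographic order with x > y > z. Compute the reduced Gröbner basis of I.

G = {x^2 - y^2 + y - 1, xz + x - y + z - 1, yz - x + y + 1}

f_1 = xz - yz - x + y + z + 1, LT = xz.
f_2 = x^2 - y^2 + y - 1, LT = x^2.

S(f_1,f_2): lcm = x^2z. S = -xyz + y^2z - x^2 + xy + xz - yz + x + z.
  reduce S modulo (f_1, f_2):
  remainder yz - x + y + 1 ≠ 0; add g_3 = yz - x + y + 1 to the basis.

The other S-polynomials (S(f_1,g_3), S(f_2,g_3)) all reduce to 0 modulo the current basis, so we have a Gröbner basis.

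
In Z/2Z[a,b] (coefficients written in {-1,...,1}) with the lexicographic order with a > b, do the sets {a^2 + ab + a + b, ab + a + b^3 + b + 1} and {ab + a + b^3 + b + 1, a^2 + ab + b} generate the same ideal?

No, the ideals differ.

Since reduced Gröbner bases are canonical representatives of ideals under a given ordering, it suffices to compute and compare them.
Buchberger on the first generating set:
f_1 = a^2 + ab + a + b, LT = a^2.
f_2 = ab + a + b^3 + b + 1, LT = ab.

S(f_1,f_2): lcm = a^2b. S = a^2 + ab^3 + ab^2 + a + b^2.
  leading term a^2: subtract (1)·f_1 from a^2 + ab^3 + ab^2 + a + b^2 → ab^3 + ab^2 + ab + b^2 + b
  leading term ab^3: subtract (b^2)·f_2 from ab^3 + ab^2 + ab + b^2 + b → ab + b^5 + b^3 + b
  leading term ab: subtract (1)·f_2 from ab + b^5 + b^3 + b → a + b^5 + 1
  leading term a: no divisor's leading term divides it; move a to the remainder.
  leading term b^5: no divisor's leading term divides it; move b^5 to the remainder.
  leading term 1: no divisor's leading term divides it; move 1 to the remainder.
  remainder a + b^5 + 1 ≠ 0; add g_3 = a + b^5 + 1 to the basis.

S(f_1,g_3): lcm = a^2. S = ab^5 + ab + b.
  leading term ab^5: subtract (b^4)·f_2 from ab^5 + ab + b → ab^4 + ab + b^7 + b^5 + b^4 + b
  leading term ab^4: subtract (b^3)·f_2 from ab^4 + ab + b^7 + b^5 + b^4 + b → ab^3 + ab + b^7 + b^6 + b^5 + b^3 + b
  leading term ab^3: subtract (b^2)·f_2 from ab^3 + ab + b^7 + b^6 + b^5 + b^3 + b → ab^2 + ab + b^7 + b^6 + b^2 + b
  leading term ab^2: subtract (b)·f_2 from ab^2 + ab + b^7 + b^6 + b^2 + b → b^7 + b^6 + b^4
  leading term b^7: no divisor's leading term divides it; move b^7 to the remainder.
  leading term b^6: no divisor's leading term divides it; move b^6 to the remainder.
  leading term b^4: no divisor's leading term divides it; move b^4 to the remainder.
  remainder b^7 + b^6 + b^4 ≠ 0; add g_4 = b^7 + b^6 + b^4 to the basis.

S(f_2,g_3): lcm = ab. S = a + b^6 + b^3 + 1.
  leading term a: subtract (1)·g_3 from a + b^6 + b^3 + 1 → b^6 + b^5 + b^3
  leading term b^6: no divisor's leading term divides it; move b^6 to the remainder.
  leading term b^5: no divisor's leading term divides it; move b^5 to the remainder.
  leading term b^3: no divisor's leading term divides it; move b^3 to the remainder.
  remainder b^6 + b^5 + b^3 ≠ 0; add g_5 = b^6 + b^5 + b^3 to the basis.

S(f_1,g_4): leading monomials are coprime, so the S-polynomial reduces to 0 (Buchberger's first criterion).
S(f_2,g_4): lcm = ab^7. S = ab^4 + b^9 + b^7 + b^6.
  leading term ab^4: subtract (b^3)·f_2 from ab^4 + b^9 + b^7 + b^6 → ab^3 + b^9 + b^7 + b^4 + b^3
  leading term ab^3: subtract (b^2)·f_2 from ab^3 + b^9 + b^7 + b^4 + b^3 → ab^2 + b^9 + b^7 + b^5 + b^4 + b^2
  leading term ab^2: subtract (b)·f_2 from ab^2 + b^9 + b^7 + b^5 + b^4 + b^2 → ab + b^9 + b^7 + b^5 + b
  leading term ab: subtract (1)·f_2 from ab + b^9 + b^7 + b^5 + b → a + b^9 + b^7 + b^5 + b^3 + 1
  leading term a: subtract (1)·g_3 from a + b^9 + b^7 + b^5 + b^3 + 1 → b^9 + b^7 + b^3
  leading term b^9: subtract (b^2)·g_4 from b^9 + b^7 + b^3 → b^8 + b^7 + b^6 + b^3
  leading term b^8: subtract (b)·g_4 from b^8 + b^7 + b^6 + b^3 → b^6 + b^5 + b^3
  leading term b^6: subtract (1)·g_5 from b^6 + b^5 + b^3 → 0
  remainder 0.

S(g_3,g_4): leading monomials are coprime, so the S-polynomial reduces to 0 (Buchberger's first criterion).
S(f_1,g_5): leading monomials are coprime, so the S-polynomial reduces to 0 (Buchberger's first criterion).
S(f_2,g_5): lcm = ab^6. S = ab^3 + b^8 + b^6 + b^5.
  leading term ab^3: subtract (b^2)·f_2 from ab^3 + b^8 + b^6 + b^5 → ab^2 + b^8 + b^6 + b^3 + b^2
  leading term ab^2: subtract (b)·f_2 from ab^2 + b^8 + b^6 + b^3 + b^2 → ab + b^8 + b^6 + b^4 + b^3 + b
  leading term ab: subtract (1)·f_2 from ab + b^8 + b^6 + b^4 + b^3 + b → a + b^8 + b^6 + b^4 + 1
  leading term a: subtract (1)·g_3 from a + b^8 + b^6 + b^4 + 1 → b^8 + b^6 + b^5 + b^4
  leading term b^8: subtract (b)·g_4 from b^8 + b^6 + b^5 + b^4 → b^7 + b^6 + b^4
  leading term b^7: subtract (1)·g_4 from b^7 + b^6 + b^4 → 0
  remainder 0.

S(g_3,g_5): leading monomials are coprime, so the S-polynomial reduces to 0 (Buchberger's first criterion).
S(g_4,g_5): lcm = b^7. S = 0.
  remainder 0.

Every S-polynomial of the final basis reduces to 0, so we have a Gröbner basis.
Inter-reduce: drop elements whose leading term is divisible by another's, tail-reduce, and make monic.
Reduced Gröbner basis: {a + b^5 + 1, b^6 + b^5 + b^3}.

Buchberger on the second generating set:
h_1 = ab + a + b^3 + b + 1, LT = ab.
h_2 = a^2 + ab + b, LT = a^2.

S(h_1,h_2): lcm = a^2b. S = a^2 + ab^3 + ab^2 + ab + a + b^2.
  leading term a^2: subtract (1)·h_2 from a^2 + ab^3 + ab^2 + ab + a + b^2 → ab^3 + ab^2 + a + b^2 + b
  leading term ab^3: subtract (b^2)·h_1 from ab^3 + ab^2 + a + b^2 + b → a + b^5 + b^3 + b
  leading term a: no divisor's leading term divides it; move a to the remainder.
  leading term b^5: no divisor's leading term divides it; move b^5 to the remainder.
  leading term b^3: no divisor's leading term divides it; move b^3 to the remainder.
  leading term b: no divisor's leading term divides it; move b to the remainder.
  remainder a + b^5 + b^3 + b ≠ 0; add k_3 = a + b^5 + b^3 + b to the basis.

S(h_1,k_3): lcm = ab. S = a + b^6 + b^4 + b^3 + b^2 + b + 1.
  leading term a: subtract (1)·k_3 from a + b^6 + b^4 + b^3 + b^2 + b + 1 → b^6 + b^5 + b^4 + b^2 + 1
  leading term b^6: no divisor's leading term divides it; move b^6 to the remainder.
  leading term b^5: no divisor's leading term divides it; move b^5 to the remainder.
  leading term b^4: no divisor's leading term divides it; move b^4 to the remainder.
  leading term b^2: no divisor's leading term divides it; move b^2 to the remainder.
  leading term 1: no divisor's leading term divides it; move 1 to the remainder.
  remainder b^6 + b^5 + b^4 + b^2 + 1 ≠ 0; add k_4 = b^6 + b^5 + b^4 + b^2 + 1 to the basis.

S(h_2,k_3): lcm = a^2. S = ab^5 + ab^3 + b.
  leading term ab^5: subtract (b^4)·h_1 from ab^5 + ab^3 + b → ab^4 + ab^3 + b^7 + b^5 + b^4 + b
  leading term ab^4: subtract (b^3)·h_1 from ab^4 + ab^3 + b^7 + b^5 + b^4 + b → b^7 + b^6 + b^5 + b^3 + b
  leading term b^7: subtract (b)·k_4 from b^7 + b^6 + b^5 + b^3 + b → 0
  remainder 0.

S(h_1,k_4): lcm = ab^6. S = ab^4 + ab^2 + a + b^8 + b^6 + b^5.
  leading term ab^4: subtract (b^3)·h_1 from ab^4 + ab^2 + a + b^8 + b^6 + b^5 → ab^3 + ab^2 + a + b^8 + b^5 + b^4 + b^3
  leading term ab^3: subtract (b^2)·h_1 from ab^3 + ab^2 + a + b^8 + b^5 + b^4 + b^3 → a + b^8 + b^4 + b^2
  leading term a: subtract (1)·k_3 from a + b^8 + b^4 + b^2 → b^8 + b^5 + b^4 + b^3 + b^2 + b
  leading term b^8: subtract (b^2)·k_4 from b^8 + b^5 + b^4 + b^3 + b^2 + b → b^7 + b^6 + b^5 + b^3 + b
  leading term b^7: subtract (b)·k_4 from b^7 + b^6 + b^5 + b^3 + b → 0
  remainder 0.

S(h_2,k_4): leading monomials are coprime, so the S-polynomial reduces to 0 (Buchberger's first criterion).
S(k_3,k_4): leading monomials are coprime, so the S-polynomial reduces to 0 (Buchberger's first criterion).
Every S-polynomial of the final basis reduces to 0, so we have a Gröbner basis.
Inter-reduce: drop elements whose leading term is divisible by another's, tail-reduce, and make monic.
Reduced Gröbner basis: {a + b^5 + b^3 + b, b^6 + b^5 + b^4 + b^2 + 1}.

Since the reduced bases disagree, the two ideals are not the same.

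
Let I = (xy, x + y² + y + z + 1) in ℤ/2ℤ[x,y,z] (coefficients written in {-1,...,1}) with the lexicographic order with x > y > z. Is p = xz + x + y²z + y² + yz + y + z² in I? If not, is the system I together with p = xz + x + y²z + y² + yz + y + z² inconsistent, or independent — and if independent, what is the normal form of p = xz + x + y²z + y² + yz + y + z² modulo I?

First compute the reduced Gröbner basis of I by Buchberger's algorithm.
f_1 = xy, LT = xy.
f_2 = x + y² + y + z + 1, LT = x.

S(f_1,f_2): lcm = xy. S = y³ + y² + yz + y.
  leading term y³: no divisor's leading term divides it; move y³ to the remainder.
  leading term y²: no divisor's leading term divides it; move y² to the remainder.
  leading term yz: no divisor's leading term divides it; move yz to the remainder.
  leading term y: no divisor's leading term divides it; move y to the remainder.
  remainder y³ + y² + yz + y ≠ 0; add h_3 = y³ + y² + yz + y to the basis.

The other S-polynomials (S(f_1,h_3), S(f_2,h_3)) all reduce to 0 modulo the current basis, so we have a Gröbner basis.
Inter-reduce: drop elements whose leading term is divisible by another's, tail-reduce, and make monic.
Reduced Gröbner basis: {x + y² + y + z + 1, y³ + y² + yz + y}.
Label its elements g_1 = x + y² + y + z + 1, g_2 = y³ + y² + yz + y.

Reduce p = xz + x + y²z + y² + yz + y + z² modulo G:
  leading term xz: subtract (z)·g_1 from xz + x + y²z + y² + yz + y + z² → x + y² + y + z
  leading term x: subtract (1)·g_1 from x + y² + y + z → 1
  leading term 1: no divisor's leading term divides it; move 1 to the remainder.
  normal form = 1.
The normal form is nonzero, so p ∉ I. Since p minus its normal form lies in I, I + (p) = I + (r) where r = 1; decide whether this ideal is the whole ring.
Here r = 1 is a nonzero constant, hence a unit: 1 ∈ I + (p), the Gröbner basis of I + (p) is {1}, and the enlarged system has no common solution — adjoining p is inconsistent.

Adjoining xz + x + y²z + y² + yz + y + z² makes the ideal the whole ring: the system is inconsistent.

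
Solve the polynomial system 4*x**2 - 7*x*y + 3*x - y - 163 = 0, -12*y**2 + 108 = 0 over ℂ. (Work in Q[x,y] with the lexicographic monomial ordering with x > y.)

{(-10, -3), (4, -3), (9/4 - sqrt(745)/4, 3), (9/4 + sqrt(745)/4, 3)}

Compute a lex Gröbner basis by Buchberger's algorithm.
f_1 = 4*x**2 - 7*x*y + 3*x - y - 163, LT = x**2.
f_2 = -12*y**2 + 108, LT = y**2.

S(f_1,f_2): leading monomials are coprime, so the S-polynomial reduces to 0 (Buchberger's first criterion).
Every S-polynomial of the final basis reduces to 0, so we have a Gröbner basis.
Inter-reduce: drop elements whose leading term is divisible by another's, tail-reduce, and make monic.
Reduced Gröbner basis: {x**2 - 7/4*x*y + 3/4*x - 1/4*y - 163/4, y**2 - 9}.

Elimination: the polynomial y**2 - 9 lies in the elimination ideal for y, so y ∈ {-3, 3}. For each such y, the remaining basis elements (now univariate) give the rest of the solution.
  y = -3: the earlier basis element becomes x**2 + 6*x - 40 = 0, giving x = -10, 4 — points (-10, -3), (4, -3).
  y = 3: the earlier basis element becomes x**2 - 9/2*x - 83/2 = 0, giving x = 9/4 - sqrt(745)/4, 9/4 + sqrt(745)/4 — points (9/4 - sqrt(745)/4, 3), (9/4 + sqrt(745)/4, 3).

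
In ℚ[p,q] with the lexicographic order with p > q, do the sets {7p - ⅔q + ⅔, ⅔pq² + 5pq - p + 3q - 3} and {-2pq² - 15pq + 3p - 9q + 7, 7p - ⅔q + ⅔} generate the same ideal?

No, the ideals differ.

Since reduced Gröbner bases are canonical representatives of ideals under a given ordering, it suffices to compute and compare them.
Buchberger on the first generating set:
f_1 = 7p - ⅔q + ⅔, LT = p.
f_2 = ⅔pq² + 5pq - p + 3q - 3, LT = pq².

S(f_1,f_2): lcm = pq². S = -15/2pq + 3/2p - 2/21q³ + 2/21q² - 9/2q + 9/2.
  reduce S modulo (f_1, f_2):
  remainder -2/21q³ - 13/21q² - 51/14q + 61/14 ≠ 0; add g_3 = -2/21q³ - 13/21q² - 51/14q + 61/14 to the basis.

The other S-polynomials (S(f_1,g_3), S(f_2,g_3)) all reduce to 0 modulo the current basis, so we have a Gröbner basis.
Inter-reduce: drop elements whose leading term is divisible by another's, tail-reduce, and make monic.
Reduced Gröbner basis: {p - 2/21q + 2/21, q³ + 13/2q² + 153/4q - 183/4}.

Buchberger on the second generating set:
h_1 = -2pq² - 15pq + 3p - 9q + 7, LT = pq².
h_2 = 7p - ⅔q + ⅔, LT = p.

S(h_1,h_2): lcm = pq². S = 15/2pq - 3/2p + 2/21q³ - 2/21q² + 9/2q - 7/2.
  reduce S modulo (h_1, h_2):
  remainder 2/21q³ + 13/21q² + 51/14q - 47/14 ≠ 0; add k_3 = 2/21q³ + 13/21q² + 51/14q - 47/14 to the basis.

The other S-polynomials (S(h_1,k_3), S(h_2,k_3)) all reduce to 0 modulo the current basis, so we have a Gröbner basis.
Inter-reduce: drop elements whose leading term is divisible by another's, tail-reduce, and make monic.
Reduced Gröbner basis: {p - 2/21q + 2/21, q³ + 13/2q² + 153/4q - 141/4}.

The bases are distinct; the ideals are different.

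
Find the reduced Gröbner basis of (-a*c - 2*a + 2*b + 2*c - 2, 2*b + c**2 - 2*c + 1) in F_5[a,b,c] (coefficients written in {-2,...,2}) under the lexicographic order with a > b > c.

G = {a*c + 2*a + c**2 + c - 2, b - 2*c**2 - c - 2}

f_1 = -a*c - 2*a + 2*b + 2*c - 2, LT = a*c.
f_2 = 2*b + c**2 - 2*c + 1, LT = b.

The S-polynomials (S(f_1,f_2)) all reduce to 0 modulo the current basis, so we have a Gröbner basis.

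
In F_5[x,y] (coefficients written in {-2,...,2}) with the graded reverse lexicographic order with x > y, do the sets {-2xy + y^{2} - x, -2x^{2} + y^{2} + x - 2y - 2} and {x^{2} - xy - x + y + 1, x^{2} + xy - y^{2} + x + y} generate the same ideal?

No, the ideals differ.

Equality of ideals is decidable: compute both reduced Gröbner bases (unique for the ordering) and check whether they agree.
Buchberger on the first generating set:
f_1 = -2xy + y^{2} - x, LT = xy.
f_2 = -2x^{2} + y^{2} + x - 2y - 2, LT = x^{2}.

S(f_1,f_2): lcm = x^{2}y. S = 2xy^{2} - 2y^{3} - 2x^{2} - 2xy - y^{2} - y.
  reduce S modulo (f_1, f_2):
  remainder -y^{3} - y^{2} - 2x + y + 2 ≠ 0; add g_3 = -y^{3} - y^{2} - 2x + y + 2 to the basis.

The other S-polynomials (S(f_1,g_3), S(f_2,g_3)) all reduce to 0 modulo the current basis, so we have a Gröbner basis.
Inter-reduce: drop elements whose leading term is divisible by another's, tail-reduce, and make monic.
Reduced Gröbner basis: {y^{3} + y^{2} + 2x - y - 2, x^{2} + 2y^{2} + 2x + y + 1, xy + 2y^{2} - 2x}.

Buchberger on the second generating set:
h_1 = x^{2} - xy - x + y + 1, LT = x^{2}.
h_2 = x^{2} + xy - y^{2} + x + y, LT = x^{2}.

S(h_1,h_2): lcm = x^{2}. S = -2xy + y^{2} - 2x + 1.
  reduce S modulo (h_1, h_2):
  remainder -2xy + y^{2} - 2x + 1 ≠ 0; add k_3 = -2xy + y^{2} - 2x + 1 to the basis.

S(h_1,k_3): lcm = x^{2}y. S = 2xy^{2} - x^{2} - xy + y^{2} - 2x + y.
  reduce S modulo (h_1, h_2, k_3):
  remainder y^{3} - y^{2} + x - 2y - 1 ≠ 0; add k_4 = y^{3} - y^{2} + x - 2y - 1 to the basis.

The other S-polynomials (S(h_2,k_3), S(h_1,k_4), S(h_2,k_4), S(k_3,k_4)) all reduce to 0 modulo the current basis, so we have a Gröbner basis.
Inter-reduce: drop elements whose leading term is divisible by another's, tail-reduce, and make monic.
Reduced Gröbner basis: {y^{3} - y^{2} + x - 2y - 1, x^{2} + 2y^{2} + y - 2, xy + 2y^{2} + x + 2}.

Since the reduced bases disagree, the two ideals are not the same.
The same test decides containment: I ⊆ J iff every generator of I reduces to 0 modulo a Gröbner basis of J.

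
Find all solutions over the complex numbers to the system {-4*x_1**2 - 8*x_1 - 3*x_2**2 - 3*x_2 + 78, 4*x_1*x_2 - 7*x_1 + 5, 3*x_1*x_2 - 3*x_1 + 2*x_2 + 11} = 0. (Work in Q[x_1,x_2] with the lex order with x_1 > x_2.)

Compute a lex Gröbner basis by Buchberger's algorithm.
f_1 = -4*x_1**2 - 8*x_1 - 3*x_2**2 - 3*x_2 + 78, LT = x_1**2.
f_2 = 4*x_1*x_2 - 7*x_1 + 5, LT = x_1*x_2.
f_3 = 3*x_1*x_2 - 3*x_1 + 2*x_2 + 11, LT = x_1*x_2.

S(f_1,f_2): lcm = x_1**2*x_2. S = 7/4*x_1**2 + 2*x_1*x_2 - 5/4*x_1 + 3/4*x_2**3 + 3/4*x_2**2 - 39/2*x_2.
  leading term x_1**2: subtract (-7/16)·f_1 from 7/4*x_1**2 + 2*x_1*x_2 - 5/4*x_1 + 3/4*x_2**3 + 3/4*x_2**2 - 39/2*x_2 → 2*x_1*x_2 - 19/4*x_1 + 3/4*x_2**3 - 9/16*x_2**2 - 333/16*x_2 + 273/8
  leading term x_1*x_2: subtract (1/2)·f_2 from 2*x_1*x_2 - 19/4*x_1 + 3/4*x_2**3 - 9/16*x_2**2 - 333/16*x_2 + 273/8 → -5/4*x_1 + 3/4*x_2**3 - 9/16*x_2**2 - 333/16*x_2 + 253/8
  leading term x_1: no divisor's leading term divides it; move -5/4*x_1 to the remainder.
  leading term x_2**3: no divisor's leading term divides it; move 3/4*x_2**3 to the remainder.
  leading term x_2**2: no divisor's leading term divides it; move -9/16*x_2**2 to the remainder.
  leading term x_2: no divisor's leading term divides it; move -333/16*x_2 to the remainder.
  leading term 1: no divisor's leading term divides it; move 253/8 to the remainder.
  remainder -5/4*x_1 + 3/4*x_2**3 - 9/16*x_2**2 - 333/16*x_2 + 253/8 ≠ 0; add h_4 = -5/4*x_1 + 3/4*x_2**3 - 9/16*x_2**2 - 333/16*x_2 + 253/8 to the basis.

S(f_1,f_3): lcm = x_1**2*x_2. S = x_1**2 + 4/3*x_1*x_2 - 11/3*x_1 + 3/4*x_2**3 + 3/4*x_2**2 - 39/2*x_2.
  leading term x_1**2: subtract (-1/4)·f_1 from x_1**2 + 4/3*x_1*x_2 - 11/3*x_1 + 3/4*x_2**3 + 3/4*x_2**2 - 39/2*x_2 → 4/3*x_1*x_2 - 17/3*x_1 + 3/4*x_2**3 - 81/4*x_2 + 39/2
  leading term x_1*x_2: subtract (1/3)·f_2 from 4/3*x_1*x_2 - 17/3*x_1 + 3/4*x_2**3 - 81/4*x_2 + 39/2 → -10/3*x_1 + 3/4*x_2**3 - 81/4*x_2 + 107/6
  leading term x_1: subtract (8/3)·h_4 from -10/3*x_1 + 3/4*x_2**3 - 81/4*x_2 + 107/6 → -5/4*x_2**3 + 3/2*x_2**2 + 141/4*x_2 - 133/2
  leading term x_2**3: no divisor's leading term divides it; move -5/4*x_2**3 to the remainder.
  leading term x_2**2: no divisor's leading term divides it; move 3/2*x_2**2 to the remainder.
  leading term x_2: no divisor's leading term divides it; move 141/4*x_2 to the remainder.
  leading term 1: no divisor's leading term divides it; move -133/2 to the remainder.
  remainder -5/4*x_2**3 + 3/2*x_2**2 + 141/4*x_2 - 133/2 ≠ 0; add h_5 = -5/4*x_2**3 + 3/2*x_2**2 + 141/4*x_2 - 133/2 to the basis.

S(f_2,f_3): lcm = x_1*x_2. S = -3/4*x_1 - 2/3*x_2 - 29/12.
  leading term x_1: subtract (3/5)·h_4 from -3/4*x_1 - 2/3*x_2 - 29/12 → -9/20*x_2**3 + 27/80*x_2**2 + 2837/240*x_2 - 2567/120
  leading term x_2**3: subtract (9/25)·h_5 from -9/20*x_2**3 + 27/80*x_2**2 + 2837/240*x_2 - 2567/120 → -81/400*x_2**2 - 1043/1200*x_2 + 1529/600
  leading term x_2**2: no divisor's leading term divides it; move -81/400*x_2**2 to the remainder.
  leading term x_2: no divisor's leading term divides it; move -1043/1200*x_2 to the remainder.
  leading term 1: no divisor's leading term divides it; move 1529/600 to the remainder.
  remainder -81/400*x_2**2 - 1043/1200*x_2 + 1529/600 ≠ 0; add h_6 = -81/400*x_2**2 - 1043/1200*x_2 + 1529/600 to the basis.

S(f_2,h_5): lcm = x_1*x_2**3. S = -11/20*x_1*x_2**2 + 141/5*x_1*x_2 - 266/5*x_1 + 5/4*x_2**2.
  leading term x_1*x_2**2: subtract (-11/80*x_2)·f_2 from -11/20*x_1*x_2**2 + 141/5*x_1*x_2 - 266/5*x_1 + 5/4*x_2**2 → 2179/80*x_1*x_2 - 266/5*x_1 + 5/4*x_2**2 + 11/16*x_2
  leading term x_1*x_2: subtract (2179/320)·f_2 from 2179/80*x_1*x_2 - 266/5*x_1 + 5/4*x_2**2 + 11/16*x_2 → -1771/320*x_1 + 5/4*x_2**2 + 11/16*x_2 - 2179/64
  leading term x_1: subtract (1771/400)·h_4 from -1771/320*x_1 + 5/4*x_2**2 + 11/16*x_2 - 2179/64 → -5313/1600*x_2**3 + 23939/6400*x_2**2 + 594143/6400*x_2 - 557013/3200
  leading term x_2**3: subtract (5313/2000)·h_5 from -5313/1600*x_2**3 + 23939/6400*x_2**2 + 594143/6400*x_2 - 557013/3200 → -7817/32000*x_2**2 - 25817/32000*x_2 + 41451/16000
  leading term x_2**2: subtract (7817/6480)·h_6 from -7817/32000*x_2**2 - 25817/32000*x_2 + 41451/16000 → 4699/19440*x_2 - 4699/9720
  leading term x_2: no divisor's leading term divides it; move 4699/19440*x_2 to the remainder.
  leading term 1: no divisor's leading term divides it; move -4699/9720 to the remainder.
  remainder 4699/19440*x_2 - 4699/9720 ≠ 0; add h_7 = 4699/19440*x_2 - 4699/9720 to the basis.

The other S-polynomials (S(f_1,h_4), S(f_2,h_4), S(f_3,h_4), S(f_1,h_5), S(f_3,h_5), S(h_4,h_5), S(f_1,h_6), S(f_2,h_6), S(f_3,h_6), S(h_4,h_6), S(h_5,h_6), S(f_1,h_7), S(f_2,h_7), S(f_3,h_7), S(h_4,h_7), S(h_5,h_7), S(h_6,h_7)) all reduce to 0 modulo the current basis, so we have a Gröbner basis.
Inter-reduce: drop elements whose leading term is divisible by another's, tail-reduce, and make monic.
Reduced Gröbner basis: {x_1 + 5, x_2 - 2}.

Elimination: the polynomial x_2 - 2 lies in the elimination ideal for x_2, so x_2 ∈ {2}. For each such x_2, the remaining basis elements (now univariate) give the rest of the solution.
  x_2 = 2: the earlier basis element becomes x_1 + 5 = 0, giving x_1 = -5 — point (-5, 2).
Each listed point satisfies every original equation (direct substitution).

{(-5, 2)}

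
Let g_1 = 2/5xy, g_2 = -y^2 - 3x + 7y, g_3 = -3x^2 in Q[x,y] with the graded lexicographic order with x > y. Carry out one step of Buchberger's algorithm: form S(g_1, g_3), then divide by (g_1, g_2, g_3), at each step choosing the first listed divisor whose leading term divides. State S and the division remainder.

lcm(LM(g_1), LM(g_3)) = x^2y.
S = (lcm/LT(g_1))·g_1 − (lcm/LT(g_3))·g_3 = 0.
Reduce S modulo (g_1, g_2, g_3) in that order:
The remainder is 0, so this S-polynomial contributes no new basis element.
This is the inner loop of Buchberger's algorithm — each nonzero remainder becomes a new basis element.

S(g_1, g_3) = 0; remainder on division = 0.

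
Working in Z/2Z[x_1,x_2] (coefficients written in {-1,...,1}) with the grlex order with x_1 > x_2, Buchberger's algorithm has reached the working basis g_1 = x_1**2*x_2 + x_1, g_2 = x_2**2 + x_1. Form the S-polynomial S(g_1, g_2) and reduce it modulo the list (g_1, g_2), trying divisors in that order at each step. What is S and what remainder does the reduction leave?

lcm(LM(g_1), LM(g_2)) = x_1**2*x_2**2.
S = (lcm/LT(g_1))·g_1 − (lcm/LT(g_2))·g_2 = x_1**3 + x_1*x_2.
Reduce S modulo (g_1, g_2) in that order:
  leading term x_1**3: no divisor's leading term divides it; move x_1**3 to the remainder.
  leading term x_1*x_2: no divisor's leading term divides it; move x_1*x_2 to the remainder.
The remainder x_1**3 + x_1*x_2 is nonzero, so it would be added as the next basis element.

S(g_1, g_2) = x_1**3 + x_1*x_2; remainder on division = x_1**3 + x_1*x_2.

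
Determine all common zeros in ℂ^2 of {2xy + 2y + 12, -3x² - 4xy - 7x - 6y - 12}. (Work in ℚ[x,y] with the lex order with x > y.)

{(-3, 3), (-1/6 + sqrt(97)/6, 5/2 - sqrt(97)/2), (-sqrt(97)/6 - 1/6, 5/2 + sqrt(97)/2)}

Compute a lex Gröbner basis by Buchberger's algorithm.
f_1 = 2xy + 2y + 12, LT = xy.
f_2 = -3x² - 4xy - 7x - 6y - 12, LT = x².

S(f_1,f_2): lcm = x²y. S = -4/3xy² - 4/3xy + 6x - 2y² - 4y.
  leading term xy²: subtract (-⅔y)·f_1 from -4/3xy² - 4/3xy + 6x - 2y² - 4y → -4/3xy + 6x - ⅔y² + 4y
  leading term xy: subtract (-⅔)·f_1 from -4/3xy + 6x - ⅔y² + 4y → 6x - ⅔y² + 16/3y + 8
  leading term x: no divisor's leading term divides it; move 6x to the remainder.
  leading term y²: no divisor's leading term divides it; move -⅔y² to the remainder.
  leading term y: no divisor's leading term divides it; move 16/3y to the remainder.
  leading term 1: no divisor's leading term divides it; move 8 to the remainder.
  remainder 6x - ⅔y² + 16/3y + 8 ≠ 0; add h_3 = 6x - ⅔y² + 16/3y + 8 to the basis.

S(f_1,h_3): lcm = xy. S = 1/9y³ - 8/9y² - ⅓y + 6.
  leading term y³: no divisor's leading term divides it; move 1/9y³ to the remainder.
  leading term y²: no divisor's leading term divides it; move -8/9y² to the remainder.
  leading term y: no divisor's leading term divides it; move -⅓y to the remainder.
  leading term 1: no divisor's leading term divides it; move 6 to the remainder.
  remainder 1/9y³ - 8/9y² - ⅓y + 6 ≠ 0; add h_4 = 1/9y³ - 8/9y² - ⅓y + 6 to the basis.

The other S-polynomials (S(f_2,h_3), S(f_1,h_4), S(f_2,h_4), S(h_3,h_4)) all reduce to 0 modulo the current basis, so we have a Gröbner basis.
Inter-reduce: drop elements whose leading term is divisible by another's, tail-reduce, and make monic.
Reduced Gröbner basis: {x - 1/9y² + 8/9y + 4/3, y³ - 8y² - 3y + 54}.

Since the basis is lex-ordered, y³ - 8y² - 3y + 54 is univariate in y. Its roots are {3, 5/2 - sqrt(97)/2, 5/2 + sqrt(97)/2}. Back-substituting each root into the other basis elements fixes the other coordinates.
  y = 3: the earlier basis element becomes x + 3 = 0, giving x = -3 — point (-3, 3).
  y = 5/2 - sqrt(97)/2: the earlier basis element becomes x - sqrt(97)/6 + 1/6 = 0, giving x = -1/6 + sqrt(97)/6 — point (-1/6 + sqrt(97)/6, 5/2 - sqrt(97)/2).
  y = 5/2 + sqrt(97)/2: the earlier basis element becomes x + 1/6 + sqrt(97)/6 = 0, giving x = -sqrt(97)/6 - 1/6 — point (-sqrt(97)/6 - 1/6, 5/2 + sqrt(97)/2).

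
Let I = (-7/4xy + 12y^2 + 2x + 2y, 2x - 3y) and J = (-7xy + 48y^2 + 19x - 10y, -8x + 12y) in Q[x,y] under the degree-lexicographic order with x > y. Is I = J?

Equality of ideals is decidable: compute both reduced Gröbner bases (unique for the ordering) and check whether they agree.
Buchberger on the first generating set:
f_1 = -7/4xy + 12y^2 + 2x + 2y, LT = xy.
f_2 = 2x - 3y, LT = x.

S(f_1,f_2): lcm = xy. S = -75/14y^2 - 8/7x - 8/7y.
  leading term y^2: no divisor's leading term divides it; move -75/14y^2 to the remainder.
  leading term x: subtract (-4/7)·f_2 from -8/7x - 8/7y → -20/7y
  leading term y: no divisor's leading term divides it; move -20/7y to the remainder.
  remainder -75/14y^2 - 20/7y ≠ 0; add g_3 = -75/14y^2 - 20/7y to the basis.

The other S-polynomials (S(f_1,g_3), S(f_2,g_3)) all reduce to 0 modulo the current basis, so we have a Gröbner basis.
Inter-reduce: drop elements whose leading term is divisible by another's, tail-reduce, and make monic.
Reduced Gröbner basis: {y^2 + 8/15y, x - 3/2y}.

Buchberger on the second generating set:
h_1 = -7xy + 48y^2 + 19x - 10y, LT = xy.
h_2 = -8x + 12y, LT = x.

S(h_1,h_2): lcm = xy. S = -75/14y^2 - 19/7x + 10/7y.
  leading term y^2: no divisor's leading term divides it; move -75/14y^2 to the remainder.
  leading term x: subtract (19/56)·h_2 from -19/7x + 10/7y → -37/14y
  leading term y: no divisor's leading term divides it; move -37/14y to the remainder.
  remainder -75/14y^2 - 37/14y ≠ 0; add k_3 = -75/14y^2 - 37/14y to the basis.

The other S-polynomials (S(h_1,k_3), S(h_2,k_3)) all reduce to 0 modulo the current basis, so we have a Gröbner basis.
Inter-reduce: drop elements whose leading term is divisible by another's, tail-reduce, and make monic.
Reduced Gröbner basis: {y^2 + 37/75y, x - 3/2y}.

The bases are distinct; the ideals are different.

No, the ideals differ.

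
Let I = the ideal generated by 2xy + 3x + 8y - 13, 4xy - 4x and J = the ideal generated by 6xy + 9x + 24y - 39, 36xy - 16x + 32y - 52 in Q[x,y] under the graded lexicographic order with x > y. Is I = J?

Yes, the ideals are equal.

Since reduced Gröbner bases are canonical representatives of ideals under a given ordering, it suffices to compute and compare them.
Buchberger on the first generating set:
f_1 = 2xy + 3x + 8y - 13, LT = xy.
f_2 = 4xy - 4x, LT = xy.

S(f_1,f_2): lcm = xy. S = 5/2x + 4y - 13/2.
  leading term x: no divisor's leading term divides it; move 5/2x to the remainder.
  leading term y: no divisor's leading term divides it; move 4y to the remainder.
  leading term 1: no divisor's leading term divides it; move -13/2 to the remainder.
  remainder 5/2x + 4y - 13/2 ≠ 0; add g_3 = 5/2x + 4y - 13/2 to the basis.

S(f_1,g_3): lcm = xy. S = -8/5y^2 + 3/2x + 33/5y - 13/2.
  leading term y^2: no divisor's leading term divides it; move -8/5y^2 to the remainder.
  leading term x: subtract (3/5)·g_3 from 3/2x + 33/5y - 13/2 → 21/5y - 13/5
  leading term y: no divisor's leading term divides it; move 21/5y to the remainder.
  leading term 1: no divisor's leading term divides it; move -13/5 to the remainder.
  remainder -8/5y^2 + 21/5y - 13/5 ≠ 0; add g_4 = -8/5y^2 + 21/5y - 13/5 to the basis.

The other S-polynomials (S(f_2,g_3), S(f_1,g_4), S(f_2,g_4), S(g_3,g_4)) all reduce to 0 modulo the current basis, so we have a Gröbner basis.
Inter-reduce: drop elements whose leading term is divisible by another's, tail-reduce, and make monic.
Reduced Gröbner basis: {y^2 - 21/8y + 13/8, x + 8/5y - 13/5}.

Buchberger on the second generating set:
h_1 = 6xy + 9x + 24y - 39, LT = xy.
h_2 = 36xy - 16x + 32y - 52, LT = xy.

S(h_1,h_2): lcm = xy. S = 35/18x + 28/9y - 91/18.
  leading term x: no divisor's leading term divides it; move 35/18x to the remainder.
  leading term y: no divisor's leading term divides it; move 28/9y to the remainder.
  leading term 1: no divisor's leading term divides it; move -91/18 to the remainder.
  remainder 35/18x + 28/9y - 91/18 ≠ 0; add k_3 = 35/18x + 28/9y - 91/18 to the basis.

S(h_1,k_3): lcm = xy. S = -8/5y^2 + 3/2x + 33/5y - 13/2.
  leading term y^2: no divisor's leading term divides it; move -8/5y^2 to the remainder.
  leading term x: subtract (27/35)·k_3 from 3/2x + 33/5y - 13/2 → 21/5y - 13/5
  leading term y: no divisor's leading term divides it; move 21/5y to the remainder.
  leading term 1: no divisor's leading term divides it; move -13/5 to the remainder.
  remainder -8/5y^2 + 21/5y - 13/5 ≠ 0; add k_4 = -8/5y^2 + 21/5y - 13/5 to the basis.

The other S-polynomials (S(h_2,k_3), S(h_1,k_4), S(h_2,k_4), S(k_3,k_4)) all reduce to 0 modulo the current basis, so we have a Gröbner basis.
Inter-reduce: drop elements whose leading term is divisible by another's, tail-reduce, and make monic.
Reduced Gröbner basis: {y^2 - 21/8y + 13/8, x + 8/5y - 13/5}.

Same reduced basis, so the two generating sets span the same ideal.
The choice of monomial ordering does not affect the verdict — as long as both bases are computed under the same ordering, their equality decides ideal equality.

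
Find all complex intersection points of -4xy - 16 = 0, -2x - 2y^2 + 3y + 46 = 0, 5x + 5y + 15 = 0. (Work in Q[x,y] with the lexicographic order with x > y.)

{(1, -4)}

Compute a lex Gröbner basis by Buchberger's algorithm.
f_1 = -4xy - 16, LT = xy.
f_2 = -2x - 2y^2 + 3y + 46, LT = x.
f_3 = 5x + 5y + 15, LT = x.

S(f_1,f_2): lcm = xy. S = -y^3 + 3/2y^2 + 23y + 4.
  reduce S modulo (f_1, f_2, f_3):
  remainder -y^3 + 3/2y^2 + 23y + 4 ≠ 0; add h_4 = -y^3 + 3/2y^2 + 23y + 4 to the basis.

S(f_1,f_3): lcm = xy. S = -y^2 - 3y + 4.
  reduce S modulo (f_1, f_2, f_3, h_4):
  remainder -y^2 - 3y + 4 ≠ 0; add h_5 = -y^2 - 3y + 4 to the basis.

S(f_2,f_3): lcm = x. S = y^2 - 5/2y - 26.
  reduce S modulo (f_1, f_2, f_3, h_4, h_5):
  remainder -11/2y - 22 ≠ 0; add h_6 = -11/2y - 22 to the basis.

The other S-polynomials (S(f_1,h_4), S(f_2,h_4), S(f_3,h_4), S(f_1,h_5), S(f_2,h_5), S(f_3,h_5), S(h_4,h_5), S(f_1,h_6), S(f_2,h_6), S(f_3,h_6), S(h_4,h_6), S(h_5,h_6)) all reduce to 0 modulo the current basis, so we have a Gröbner basis.
Inter-reduce: drop elements whose leading term is divisible by another's, tail-reduce, and make monic.
Reduced Gröbner basis: {x - 1, y + 4}.

The lex basis is triangular: the last element involves only y. Solving y + 4 = 0 gives y ∈ {-4}; substituting each value into the earlier elements determines the remaining variables.
  y = -4: the earlier basis element becomes x - 1 = 0, giving x = 1 — point (1, -4).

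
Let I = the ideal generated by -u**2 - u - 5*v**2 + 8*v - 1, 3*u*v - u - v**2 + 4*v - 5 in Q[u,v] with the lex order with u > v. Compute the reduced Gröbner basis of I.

G = {u + 69/17*v**3 - 275/34*v**2 + 61/17*v - 19/34, v**4 - 107/46*v**3 + 75/46*v**2 - 35/46*v + 21/46}

f_1 = -u**2 - u - 5*v**2 + 8*v - 1, LT = u**2.
f_2 = 3*u*v - u - v**2 + 4*v - 5, LT = u*v.

S(f_1,f_2): lcm = u**2*v. S = 1/3*u**2 + 1/3*u*v**2 - 1/3*u*v + 5/3*u + 5*v**3 - 8*v**2 + v.
  leading term u**2: subtract (-1/3)·f_1 from 1/3*u**2 + 1/3*u*v**2 - 1/3*u*v + 5/3*u + 5*v**3 - 8*v**2 + v → 1/3*u*v**2 - 1/3*u*v + 4/3*u + 5*v**3 - 29/3*v**2 + 11/3*v - 1/3
  leading term u*v**2: subtract (1/9*v)·f_2 from 1/3*u*v**2 - 1/3*u*v + 4/3*u + 5*v**3 - 29/3*v**2 + 11/3*v - 1/3 → -2/9*u*v + 4/3*u + 46/9*v**3 - 91/9*v**2 + 38/9*v - 1/3
  leading term u*v: subtract (-2/27)·f_2 from -2/9*u*v + 4/3*u + 46/9*v**3 - 91/9*v**2 + 38/9*v - 1/3 → 34/27*u + 46/9*v**3 - 275/27*v**2 + 122/27*v - 19/27
  leading term u: no divisor's leading term divides it; move 34/27*u to the remainder.
  leading term v**3: no divisor's leading term divides it; move 46/9*v**3 to the remainder.
  leading term v**2: no divisor's leading term divides it; move -275/27*v**2 to the remainder.
  leading term v: no divisor's leading term divides it; move 122/27*v to the remainder.
  leading term 1: no divisor's leading term divides it; move -19/27 to the remainder.
  remainder 34/27*u + 46/9*v**3 - 275/27*v**2 + 122/27*v - 19/27 ≠ 0; add g_3 = 34/27*u + 46/9*v**3 - 275/27*v**2 + 122/27*v - 19/27 to the basis.

S(f_1,g_3): lcm = u**2. S = -69/17*u*v**3 + 275/34*u*v**2 - 61/17*u*v + 53/34*u + 5*v**2 - 8*v + 1.
  leading term u*v**3: subtract (-23/17*v**2)·f_2 from -69/17*u*v**3 + 275/34*u*v**2 - 61/17*u*v + 53/34*u + 5*v**2 - 8*v + 1 → 229/34*u*v**2 - 61/17*u*v + 53/34*u - 23/17*v**4 + 92/17*v**3 - 30/17*v**2 - 8*v + 1
  leading term u*v**2: subtract (229/102*v)·f_2 from 229/34*u*v**2 - 61/17*u*v + 53/34*u - 23/17*v**4 + 92/17*v**3 - 30/17*v**2 - 8*v + 1 → -137/102*u*v + 53/34*u - 23/17*v**4 + 781/102*v**3 - 548/51*v**2 + 329/102*v + 1
  leading term u*v: subtract (-137/306)·f_2 from -137/102*u*v + 53/34*u - 23/17*v**4 + 781/102*v**3 - 548/51*v**2 + 329/102*v + 1 → 10/9*u - 23/17*v**4 + 781/102*v**3 - 3425/306*v**2 + 1535/306*v - 379/306
  leading term u: subtract (15/17)·g_3 from 10/9*u - 23/17*v**4 + 781/102*v**3 - 3425/306*v**2 + 1535/306*v - 379/306 → -23/17*v**4 + 107/34*v**3 - 75/34*v**2 + 35/34*v - 21/34
  leading term v**4: no divisor's leading term divides it; move -23/17*v**4 to the remainder.
  leading term v**3: no divisor's leading term divides it; move 107/34*v**3 to the remainder.
  leading term v**2: no divisor's leading term divides it; move -75/34*v**2 to the remainder.
  leading term v: no divisor's leading term divides it; move 35/34*v to the remainder.
  leading term 1: no divisor's leading term divides it; move -21/34 to the remainder.
  remainder -23/17*v**4 + 107/34*v**3 - 75/34*v**2 + 35/34*v - 21/34 ≠ 0; add g_4 = -23/17*v**4 + 107/34*v**3 - 75/34*v**2 + 35/34*v - 21/34 to the basis.

S(f_2,g_3): lcm = u*v. S = -1/3*u - 69/17*v**4 + 275/34*v**3 - 200/51*v**2 + 193/102*v - 5/3.
  leading term u: subtract (-9/34)·g_3 from -1/3*u - 69/17*v**4 + 275/34*v**3 - 200/51*v**2 + 193/102*v - 5/3 → -69/17*v**4 + 321/34*v**3 - 225/34*v**2 + 105/34*v - 63/34
  leading term v**4: subtract (3)·g_4 from -69/17*v**4 + 321/34*v**3 - 225/34*v**2 + 105/34*v - 63/34 → 0
  remainder 0.

S(f_1,g_4): leading monomials are coprime, so the S-polynomial reduces to 0 (Buchberger's first criterion).
S(f_2,g_4): lcm = u*v**4. S = 275/138*u*v**3 - 75/46*u*v**2 + 35/46*u*v - 21/46*u - 1/3*v**5 + 4/3*v**4 - 5/3*v**3.
  leading term u*v**3: subtract (275/414*v**2)·f_2 from 275/138*u*v**3 - 75/46*u*v**2 + 35/46*u*v - 21/46*u - 1/3*v**5 + 4/3*v**4 - 5/3*v**3 → -200/207*u*v**2 + 35/46*u*v - 21/46*u - 1/3*v**5 + 827/414*v**4 - 895/207*v**3 + 1375/414*v**2
  leading term u*v**2: subtract (-200/621*v)·f_2 from -200/207*u*v**2 + 35/46*u*v - 21/46*u - 1/3*v**5 + 827/414*v**4 - 895/207*v**3 + 1375/414*v**2 → 545/1242*u*v - 21/46*u - 1/3*v**5 + 827/414*v**4 - 2885/621*v**3 + 5725/1242*v**2 - 1000/621*v
  leading term u*v: subtract (545/3726)·f_2 from 545/1242*u*v - 21/46*u - 1/3*v**5 + 827/414*v**4 - 2885/621*v**3 + 5725/1242*v**2 - 1000/621*v → -578/1863*u - 1/3*v**5 + 827/414*v**4 - 2885/621*v**3 + 8860/1863*v**2 - 4090/1863*v + 2725/3726
  leading term u: subtract (-17/69)·g_3 from -578/1863*u - 1/3*v**5 + 827/414*v**4 - 2885/621*v**3 + 8860/1863*v**2 - 4090/1863*v + 2725/3726 → -1/3*v**5 + 827/414*v**4 - 701/207*v**3 + 155/69*v**2 - 224/207*v + 77/138
  leading term v**5: subtract (17/69*v)·g_4 from -1/3*v**5 + 827/414*v**4 - 701/207*v**3 + 155/69*v**2 - 224/207*v + 77/138 → 11/9*v**4 - 1177/414*v**3 + 275/138*v**2 - 385/414*v + 77/138
  leading term v**4: subtract (-187/207)·g_4 from 11/9*v**4 - 1177/414*v**3 + 275/138*v**2 - 385/414*v + 77/138 → 0
  remainder 0.

S(g_3,g_4): leading monomials are coprime, so the S-polynomial reduces to 0 (Buchberger's first criterion).
Every S-polynomial of the final basis reduces to 0, so we have a Gröbner basis.
Inter-reduce: drop elements whose leading term is divisible by another's, tail-reduce, and make monic.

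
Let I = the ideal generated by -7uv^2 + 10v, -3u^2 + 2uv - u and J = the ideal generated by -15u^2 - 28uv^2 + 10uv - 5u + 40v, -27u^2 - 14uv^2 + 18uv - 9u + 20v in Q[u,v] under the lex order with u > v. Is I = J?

Since reduced Gröbner bases are canonical representatives of ideals under a given ordering, it suffices to compute and compare them.
Buchberger on the first generating set:
f_1 = -7uv^2 + 10v, LT = uv^2.
f_2 = -3u^2 + 2uv - u, LT = u^2.

S(f_1,f_2): lcm = u^2v^2. S = 2/3uv^3 - 1/3uv^2 - 10/7uv.
  leading term uv^3: subtract (-2/21v)·f_1 from 2/3uv^3 - 1/3uv^2 - 10/7uv → -1/3uv^2 - 10/7uv + 20/21v^2
  leading term uv^2: subtract (1/21)·f_1 from -1/3uv^2 - 10/7uv + 20/21v^2 → -10/7uv + 20/21v^2 - 10/21v
  leading term uv: no divisor's leading term divides it; move -10/7uv to the remainder.
  leading term v^2: no divisor's leading term divides it; move 20/21v^2 to the remainder.
  leading term v: no divisor's leading term divides it; move -10/21v to the remainder.
  remainder -10/7uv + 20/21v^2 - 10/21v ≠ 0; add g_3 = -10/7uv + 20/21v^2 - 10/21v to the basis.

S(f_1,g_3): lcm = uv^2. S = 2/3v^3 - 1/3v^2 - 10/7v.
  leading term v^3: no divisor's leading term divides it; move 2/3v^3 to the remainder.
  leading term v^2: no divisor's leading term divides it; move -1/3v^2 to the remainder.
  leading term v: no divisor's leading term divides it; move -10/7v to the remainder.
  remainder 2/3v^3 - 1/3v^2 - 10/7v ≠ 0; add g_4 = 2/3v^3 - 1/3v^2 - 10/7v to the basis.

The other S-polynomials (S(f_2,g_3), S(f_1,g_4), S(f_2,g_4), S(g_3,g_4)) all reduce to 0 modulo the current basis, so we have a Gröbner basis.
Inter-reduce: drop elements whose leading term is divisible by another's, tail-reduce, and make monic.
Reduced Gröbner basis: {u^2 + 1/3u - 4/9v^2 + 2/9v, uv - 2/3v^2 + 1/3v, v^3 - 1/2v^2 - 15/7v}.

Buchberger on the second generating set:
h_1 = -15u^2 - 28uv^2 + 10uv - 5u + 40v, LT = u^2.
h_2 = -27u^2 - 14uv^2 + 18uv - 9u + 20v, LT = u^2.

S(h_1,h_2): lcm = u^2. S = 182/135uv^2 - 52/27v.
  leading term uv^2: no divisor's leading term divides it; move 182/135uv^2 to the remainder.
  leading term v: no divisor's leading term divides it; move -52/27v to the remainder.
  remainder 182/135uv^2 - 52/27v ≠ 0; add k_3 = 182/135uv^2 - 52/27v to the basis.

S(h_1,k_3): lcm = u^2v^2. S = 28/15uv^4 - 2/3uv^3 + 1/3uv^2 + 10/7uv - 8/3v^3.
  leading term uv^4: subtract (18/13v^2)·k_3 from 28/15uv^4 - 2/3uv^3 + 1/3uv^2 + 10/7uv - 8/3v^3 → -2/3uv^3 + 1/3uv^2 + 10/7uv
  leading term uv^3: subtract (-45/91v)·k_3 from -2/3uv^3 + 1/3uv^2 + 10/7uv → 1/3uv^2 + 10/7uv - 20/21v^2
  leading term uv^2: subtract (45/182)·k_3 from 1/3uv^2 + 10/7uv - 20/21v^2 → 10/7uv - 20/21v^2 + 10/21v
  leading term uv: no divisor's leading term divides it; move 10/7uv to the remainder.
  leading term v^2: no divisor's leading term divides it; move -20/21v^2 to the remainder.
  leading term v: no divisor's leading term divides it; move 10/21v to the remainder.
  remainder 10/7uv - 20/21v^2 + 10/21v ≠ 0; add k_4 = 10/7uv - 20/21v^2 + 10/21v to the basis.

S(k_3,k_4): lcm = uv^2. S = 2/3v^3 - 1/3v^2 - 10/7v.
  leading term v^3: no divisor's leading term divides it; move 2/3v^3 to the remainder.
  leading term v^2: no divisor's leading term divides it; move -1/3v^2 to the remainder.
  leading term v: no divisor's leading term divides it; move -10/7v to the remainder.
  remainder 2/3v^3 - 1/3v^2 - 10/7v ≠ 0; add k_5 = 2/3v^3 - 1/3v^2 - 10/7v to the basis.

The other S-polynomials (S(h_2,k_3), S(h_1,k_4), S(h_2,k_4), S(h_1,k_5), S(h_2,k_5), S(k_3,k_5), S(k_4,k_5)) all reduce to 0 modulo the current basis, so we have a Gröbner basis.
Inter-reduce: drop elements whose leading term is divisible by another's, tail-reduce, and make monic.
Reduced Gröbner basis: {u^2 + 1/3u - 4/9v^2 + 2/9v, uv - 2/3v^2 + 1/3v, v^3 - 1/2v^2 - 15/7v}.

These coincide, so the ideals are equal.

Yes, the ideals are equal.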